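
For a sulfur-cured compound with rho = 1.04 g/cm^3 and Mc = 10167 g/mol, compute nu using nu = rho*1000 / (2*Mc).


nu = rho * 1000 / (2 * Mc)
nu = 1.04 * 1000 / (2 * 10167)
nu = 1040.0 / 20334
nu = 0.0511 mol/L

0.0511 mol/L


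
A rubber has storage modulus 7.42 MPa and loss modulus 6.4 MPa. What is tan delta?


tan delta = E'' / E'
= 6.4 / 7.42
= 0.8625

tan delta = 0.8625


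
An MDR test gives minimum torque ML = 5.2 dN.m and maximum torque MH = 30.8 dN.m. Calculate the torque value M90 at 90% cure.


M90 = ML + 0.9 * (MH - ML)
M90 = 5.2 + 0.9 * (30.8 - 5.2)
M90 = 5.2 + 0.9 * 25.6
M90 = 28.24 dN.m

28.24 dN.m


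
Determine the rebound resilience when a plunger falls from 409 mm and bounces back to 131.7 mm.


Resilience = h_rebound / h_drop * 100
= 131.7 / 409 * 100
= 32.2%

32.2%


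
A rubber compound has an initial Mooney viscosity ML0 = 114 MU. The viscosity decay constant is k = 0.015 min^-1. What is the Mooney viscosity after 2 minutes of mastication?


ML = ML0 * exp(-k * t)
ML = 114 * exp(-0.015 * 2)
ML = 114 * 0.9704
ML = 110.63 MU

110.63 MU


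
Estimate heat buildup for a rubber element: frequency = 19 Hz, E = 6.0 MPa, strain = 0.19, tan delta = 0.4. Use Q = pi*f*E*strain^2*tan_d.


Q = pi * f * E * strain^2 * tan_d
= pi * 19 * 6.0 * 0.19^2 * 0.4
= pi * 19 * 6.0 * 0.0361 * 0.4
= 5.1716

Q = 5.1716


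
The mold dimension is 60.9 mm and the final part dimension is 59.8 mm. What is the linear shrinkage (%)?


Shrinkage = (mold - part) / mold * 100
= (60.9 - 59.8) / 60.9 * 100
= 1.1 / 60.9 * 100
= 1.81%

1.81%


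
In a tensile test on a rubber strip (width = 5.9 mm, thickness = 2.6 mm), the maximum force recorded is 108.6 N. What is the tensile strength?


Area = width * thickness = 5.9 * 2.6 = 15.34 mm^2
TS = force / area = 108.6 / 15.34 = 7.08 MPa

7.08 MPa


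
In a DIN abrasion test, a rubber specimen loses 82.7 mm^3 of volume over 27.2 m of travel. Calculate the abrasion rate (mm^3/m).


Rate = volume_loss / distance
= 82.7 / 27.2
= 3.04 mm^3/m

3.04 mm^3/m


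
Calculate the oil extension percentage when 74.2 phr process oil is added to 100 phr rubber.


Oil % = oil / (100 + oil) * 100
= 74.2 / (100 + 74.2) * 100
= 74.2 / 174.2 * 100
= 42.59%

42.59%


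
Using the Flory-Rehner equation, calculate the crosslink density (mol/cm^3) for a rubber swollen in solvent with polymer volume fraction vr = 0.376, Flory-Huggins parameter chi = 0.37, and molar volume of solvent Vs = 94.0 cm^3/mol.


ln(1 - vr) = ln(1 - 0.376) = -0.4716
Numerator = -((-0.4716) + 0.376 + 0.37 * 0.376^2) = 0.0433
Denominator = 94.0 * (0.376^(1/3) - 0.376/2) = 50.1739
nu = 0.0433 / 50.1739 = 8.6291e-04 mol/cm^3

8.6291e-04 mol/cm^3


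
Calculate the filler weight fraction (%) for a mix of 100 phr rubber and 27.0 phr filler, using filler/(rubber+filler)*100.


Filler % = filler / (rubber + filler) * 100
= 27.0 / (100 + 27.0) * 100
= 27.0 / 127.0 * 100
= 21.26%

21.26%


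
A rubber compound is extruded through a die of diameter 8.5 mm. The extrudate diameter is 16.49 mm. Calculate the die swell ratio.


Die swell ratio = D_extrudate / D_die
= 16.49 / 8.5
= 1.94

Die swell = 1.94


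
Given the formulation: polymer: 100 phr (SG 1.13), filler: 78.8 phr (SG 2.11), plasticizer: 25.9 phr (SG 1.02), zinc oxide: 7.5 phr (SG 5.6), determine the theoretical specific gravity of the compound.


Sum of weights = 212.2
Volume contributions:
  polymer: 100/1.13 = 88.4956
  filler: 78.8/2.11 = 37.3460
  plasticizer: 25.9/1.02 = 25.3922
  zinc oxide: 7.5/5.6 = 1.3393
Sum of volumes = 152.5730
SG = 212.2 / 152.5730 = 1.391

SG = 1.391


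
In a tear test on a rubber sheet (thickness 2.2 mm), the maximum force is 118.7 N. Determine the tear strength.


Tear strength = force / thickness
= 118.7 / 2.2
= 53.95 N/mm

53.95 N/mm


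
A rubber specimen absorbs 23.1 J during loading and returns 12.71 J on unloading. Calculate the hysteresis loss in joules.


Hysteresis loss = loading - unloading
= 23.1 - 12.71
= 10.39 J

10.39 J


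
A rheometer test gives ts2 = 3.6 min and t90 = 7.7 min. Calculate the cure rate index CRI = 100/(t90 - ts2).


CRI = 100 / (t90 - ts2)
= 100 / (7.7 - 3.6)
= 100 / 4.1
= 24.39 min^-1

24.39 min^-1


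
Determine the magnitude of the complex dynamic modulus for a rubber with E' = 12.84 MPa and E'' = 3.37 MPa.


|E*| = sqrt(E'^2 + E''^2)
= sqrt(12.84^2 + 3.37^2)
= sqrt(164.8656 + 11.3569)
= 13.275 MPa

13.275 MPa


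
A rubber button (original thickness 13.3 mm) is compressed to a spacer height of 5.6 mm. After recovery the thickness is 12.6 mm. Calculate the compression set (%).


CS = (t0 - recovered) / (t0 - ts) * 100
= (13.3 - 12.6) / (13.3 - 5.6) * 100
= 0.7 / 7.7 * 100
= 9.1%

9.1%


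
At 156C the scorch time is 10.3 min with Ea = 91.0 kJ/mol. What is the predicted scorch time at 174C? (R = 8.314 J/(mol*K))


Convert temperatures: T1 = 156 + 273.15 = 429.15 K, T2 = 174 + 273.15 = 447.15 K
ts2_new = 10.3 * exp(91000 / 8.314 * (1/447.15 - 1/429.15))
1/T2 - 1/T1 = -9.3802e-05
ts2_new = 3.69 min

3.69 min


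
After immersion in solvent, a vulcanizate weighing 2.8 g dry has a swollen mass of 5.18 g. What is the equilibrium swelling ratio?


Q = W_swollen / W_dry
Q = 5.18 / 2.8
Q = 1.85

Q = 1.85


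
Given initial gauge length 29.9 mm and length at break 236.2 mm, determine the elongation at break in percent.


Elongation = (Lf - L0) / L0 * 100
= (236.2 - 29.9) / 29.9 * 100
= 206.3 / 29.9 * 100
= 690.0%

690.0%


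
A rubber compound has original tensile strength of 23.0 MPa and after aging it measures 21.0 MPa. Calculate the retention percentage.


Retention = aged / original * 100
= 21.0 / 23.0 * 100
= 91.3%

91.3%


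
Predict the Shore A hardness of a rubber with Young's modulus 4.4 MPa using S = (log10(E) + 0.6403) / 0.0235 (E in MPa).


log10(E) = 0.0235*S - 0.6403  =>  S = (log10(E) + 0.6403) / 0.0235
log10(4.4) = 0.643453
S = (0.643453 + 0.6403) / 0.0235 = 1.283753 / 0.0235
S = 54.6

Shore A = 54.6


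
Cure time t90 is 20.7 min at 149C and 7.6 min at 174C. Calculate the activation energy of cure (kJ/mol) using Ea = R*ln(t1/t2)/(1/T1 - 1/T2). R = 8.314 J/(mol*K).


T1 = 422.15 K, T2 = 447.15 K
1/T1 - 1/T2 = 1.3244e-04
ln(t1/t2) = ln(20.7/7.6) = 1.0020
Ea = 8.314 * 1.0020 / 1.3244e-04 = 62900.1175 J/mol
Ea = 62.9 kJ/mol

62.9 kJ/mol


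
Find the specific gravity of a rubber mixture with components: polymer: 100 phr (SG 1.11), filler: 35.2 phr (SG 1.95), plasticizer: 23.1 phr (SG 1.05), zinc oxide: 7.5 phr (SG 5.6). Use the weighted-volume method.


Sum of weights = 165.8
Volume contributions:
  polymer: 100/1.11 = 90.0901
  filler: 35.2/1.95 = 18.0513
  plasticizer: 23.1/1.05 = 22.0000
  zinc oxide: 7.5/5.6 = 1.3393
Sum of volumes = 131.4807
SG = 165.8 / 131.4807 = 1.261

SG = 1.261


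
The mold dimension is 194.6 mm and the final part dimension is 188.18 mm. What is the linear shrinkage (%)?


Shrinkage = (mold - part) / mold * 100
= (194.6 - 188.18) / 194.6 * 100
= 6.42 / 194.6 * 100
= 3.3%

3.3%


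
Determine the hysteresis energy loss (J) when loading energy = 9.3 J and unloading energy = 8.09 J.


Hysteresis loss = loading - unloading
= 9.3 - 8.09
= 1.21 J

1.21 J


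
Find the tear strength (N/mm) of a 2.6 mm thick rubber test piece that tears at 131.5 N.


Tear strength = force / thickness
= 131.5 / 2.6
= 50.58 N/mm

50.58 N/mm


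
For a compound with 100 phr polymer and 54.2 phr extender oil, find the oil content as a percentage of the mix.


Oil % = oil / (100 + oil) * 100
= 54.2 / (100 + 54.2) * 100
= 54.2 / 154.2 * 100
= 35.15%

35.15%


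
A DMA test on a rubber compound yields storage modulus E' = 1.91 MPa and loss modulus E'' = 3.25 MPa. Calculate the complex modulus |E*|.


|E*| = sqrt(E'^2 + E''^2)
= sqrt(1.91^2 + 3.25^2)
= sqrt(3.6481 + 10.5625)
= 3.77 MPa

3.77 MPa


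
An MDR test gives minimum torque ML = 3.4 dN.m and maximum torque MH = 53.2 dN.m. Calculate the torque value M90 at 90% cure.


M90 = ML + 0.9 * (MH - ML)
M90 = 3.4 + 0.9 * (53.2 - 3.4)
M90 = 3.4 + 0.9 * 49.8
M90 = 48.22 dN.m

48.22 dN.m


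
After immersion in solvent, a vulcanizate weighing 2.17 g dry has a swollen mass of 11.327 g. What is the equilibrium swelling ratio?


Q = W_swollen / W_dry
Q = 11.327 / 2.17
Q = 5.22

Q = 5.22


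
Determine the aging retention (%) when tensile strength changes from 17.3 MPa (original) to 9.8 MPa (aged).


Retention = aged / original * 100
= 9.8 / 17.3 * 100
= 56.6%

56.6%


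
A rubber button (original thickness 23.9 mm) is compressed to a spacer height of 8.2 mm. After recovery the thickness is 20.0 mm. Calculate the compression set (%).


CS = (t0 - recovered) / (t0 - ts) * 100
= (23.9 - 20.0) / (23.9 - 8.2) * 100
= 3.9 / 15.7 * 100
= 24.8%

24.8%


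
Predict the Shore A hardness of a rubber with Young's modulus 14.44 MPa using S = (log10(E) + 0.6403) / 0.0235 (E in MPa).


log10(E) = 0.0235*S - 0.6403  =>  S = (log10(E) + 0.6403) / 0.0235
log10(14.44) = 1.159567
S = (1.159567 + 0.6403) / 0.0235 = 1.799867 / 0.0235
S = 76.6

Shore A = 76.6


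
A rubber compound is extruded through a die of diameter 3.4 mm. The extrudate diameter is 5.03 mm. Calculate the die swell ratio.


Die swell ratio = D_extrudate / D_die
= 5.03 / 3.4
= 1.479

Die swell = 1.479


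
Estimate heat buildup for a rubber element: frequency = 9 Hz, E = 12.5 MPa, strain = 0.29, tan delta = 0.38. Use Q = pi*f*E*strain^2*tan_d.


Q = pi * f * E * strain^2 * tan_d
= pi * 9 * 12.5 * 0.29^2 * 0.38
= pi * 9 * 12.5 * 0.0841 * 0.38
= 11.2949

Q = 11.2949


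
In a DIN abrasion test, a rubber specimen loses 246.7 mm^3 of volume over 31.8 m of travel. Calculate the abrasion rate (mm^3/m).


Rate = volume_loss / distance
= 246.7 / 31.8
= 7.758 mm^3/m

7.758 mm^3/m


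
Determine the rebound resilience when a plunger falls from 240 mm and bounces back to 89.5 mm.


Resilience = h_rebound / h_drop * 100
= 89.5 / 240 * 100
= 37.3%

37.3%


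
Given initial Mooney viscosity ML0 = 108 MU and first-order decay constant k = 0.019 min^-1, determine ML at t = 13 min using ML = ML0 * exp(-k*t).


ML = ML0 * exp(-k * t)
ML = 108 * exp(-0.019 * 13)
ML = 108 * 0.7811
ML = 84.36 MU

84.36 MU


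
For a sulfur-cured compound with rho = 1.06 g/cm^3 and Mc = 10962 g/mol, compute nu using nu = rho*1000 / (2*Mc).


nu = rho * 1000 / (2 * Mc)
nu = 1.06 * 1000 / (2 * 10962)
nu = 1060.0 / 21924
nu = 0.0483 mol/L

0.0483 mol/L


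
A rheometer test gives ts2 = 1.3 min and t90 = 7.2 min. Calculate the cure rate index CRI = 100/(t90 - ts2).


CRI = 100 / (t90 - ts2)
= 100 / (7.2 - 1.3)
= 100 / 5.9
= 16.95 min^-1

16.95 min^-1


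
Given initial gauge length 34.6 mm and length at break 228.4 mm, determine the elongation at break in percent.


Elongation = (Lf - L0) / L0 * 100
= (228.4 - 34.6) / 34.6 * 100
= 193.8 / 34.6 * 100
= 560.1%

560.1%


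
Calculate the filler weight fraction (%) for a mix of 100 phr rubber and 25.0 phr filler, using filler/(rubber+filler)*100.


Filler % = filler / (rubber + filler) * 100
= 25.0 / (100 + 25.0) * 100
= 25.0 / 125.0 * 100
= 20.0%

20.0%


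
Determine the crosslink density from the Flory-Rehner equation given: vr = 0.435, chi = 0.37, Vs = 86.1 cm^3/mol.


ln(1 - vr) = ln(1 - 0.435) = -0.5709
Numerator = -((-0.5709) + 0.435 + 0.37 * 0.435^2) = 0.0659
Denominator = 86.1 * (0.435^(1/3) - 0.435/2) = 46.5111
nu = 0.0659 / 46.5111 = 0.0014 mol/cm^3

0.0014 mol/cm^3


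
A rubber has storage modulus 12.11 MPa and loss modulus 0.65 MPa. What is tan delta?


tan delta = E'' / E'
= 0.65 / 12.11
= 0.0537

tan delta = 0.0537


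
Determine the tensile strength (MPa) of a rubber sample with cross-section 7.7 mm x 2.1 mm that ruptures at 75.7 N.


Area = width * thickness = 7.7 * 2.1 = 16.17 mm^2
TS = force / area = 75.7 / 16.17 = 4.68 MPa

4.68 MPa


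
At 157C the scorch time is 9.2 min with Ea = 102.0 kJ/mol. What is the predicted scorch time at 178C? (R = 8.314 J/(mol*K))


Convert temperatures: T1 = 157 + 273.15 = 430.15 K, T2 = 178 + 273.15 = 451.15 K
ts2_new = 9.2 * exp(102000 / 8.314 * (1/451.15 - 1/430.15))
1/T2 - 1/T1 = -1.0821e-04
ts2_new = 2.44 min

2.44 min


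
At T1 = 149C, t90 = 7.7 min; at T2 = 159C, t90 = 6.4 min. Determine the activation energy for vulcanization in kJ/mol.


T1 = 422.15 K, T2 = 432.15 K
1/T1 - 1/T2 = 5.4815e-05
ln(t1/t2) = ln(7.7/6.4) = 0.1849
Ea = 8.314 * 0.1849 / 5.4815e-05 = 28047.9231 J/mol
Ea = 28.05 kJ/mol

28.05 kJ/mol


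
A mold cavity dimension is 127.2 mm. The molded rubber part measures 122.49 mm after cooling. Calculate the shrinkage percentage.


Shrinkage = (mold - part) / mold * 100
= (127.2 - 122.49) / 127.2 * 100
= 4.71 / 127.2 * 100
= 3.7%

3.7%


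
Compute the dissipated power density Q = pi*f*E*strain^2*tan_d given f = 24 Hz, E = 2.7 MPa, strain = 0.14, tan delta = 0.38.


Q = pi * f * E * strain^2 * tan_d
= pi * 24 * 2.7 * 0.14^2 * 0.38
= pi * 24 * 2.7 * 0.0196 * 0.38
= 1.5162

Q = 1.5162


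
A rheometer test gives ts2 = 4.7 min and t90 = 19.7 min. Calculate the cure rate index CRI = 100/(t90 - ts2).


CRI = 100 / (t90 - ts2)
= 100 / (19.7 - 4.7)
= 100 / 15.0
= 6.67 min^-1

6.67 min^-1


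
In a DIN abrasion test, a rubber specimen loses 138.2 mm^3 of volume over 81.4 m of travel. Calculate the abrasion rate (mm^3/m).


Rate = volume_loss / distance
= 138.2 / 81.4
= 1.698 mm^3/m

1.698 mm^3/m


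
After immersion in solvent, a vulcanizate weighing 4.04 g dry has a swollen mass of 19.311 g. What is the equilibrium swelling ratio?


Q = W_swollen / W_dry
Q = 19.311 / 4.04
Q = 4.78

Q = 4.78


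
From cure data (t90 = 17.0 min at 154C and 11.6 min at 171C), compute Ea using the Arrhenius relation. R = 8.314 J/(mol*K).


T1 = 427.15 K, T2 = 444.15 K
1/T1 - 1/T2 = 8.9606e-05
ln(t1/t2) = ln(17.0/11.6) = 0.3822
Ea = 8.314 * 0.3822 / 8.9606e-05 = 35462.6535 J/mol
Ea = 35.46 kJ/mol

35.46 kJ/mol


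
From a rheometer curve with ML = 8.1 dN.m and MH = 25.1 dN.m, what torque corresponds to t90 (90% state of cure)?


M90 = ML + 0.9 * (MH - ML)
M90 = 8.1 + 0.9 * (25.1 - 8.1)
M90 = 8.1 + 0.9 * 17.0
M90 = 23.4 dN.m

23.4 dN.m


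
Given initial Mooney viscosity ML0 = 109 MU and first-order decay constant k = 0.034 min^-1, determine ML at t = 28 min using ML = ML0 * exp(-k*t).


ML = ML0 * exp(-k * t)
ML = 109 * exp(-0.034 * 28)
ML = 109 * 0.3860
ML = 42.07 MU

42.07 MU


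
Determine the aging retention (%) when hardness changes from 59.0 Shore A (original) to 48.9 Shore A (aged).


Retention = aged / original * 100
= 48.9 / 59.0 * 100
= 82.9%

82.9%


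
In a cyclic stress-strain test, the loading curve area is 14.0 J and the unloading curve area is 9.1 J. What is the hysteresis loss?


Hysteresis loss = loading - unloading
= 14.0 - 9.1
= 4.9 J

4.9 J


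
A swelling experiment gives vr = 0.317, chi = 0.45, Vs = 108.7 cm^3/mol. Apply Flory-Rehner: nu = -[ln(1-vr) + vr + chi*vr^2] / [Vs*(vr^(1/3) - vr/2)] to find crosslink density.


ln(1 - vr) = ln(1 - 0.317) = -0.3813
Numerator = -((-0.3813) + 0.317 + 0.45 * 0.317^2) = 0.0190
Denominator = 108.7 * (0.317^(1/3) - 0.317/2) = 56.8877
nu = 0.0190 / 56.8877 = 3.3470e-04 mol/cm^3

3.3470e-04 mol/cm^3


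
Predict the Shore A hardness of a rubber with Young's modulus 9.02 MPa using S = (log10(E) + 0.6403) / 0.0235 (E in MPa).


log10(E) = 0.0235*S - 0.6403  =>  S = (log10(E) + 0.6403) / 0.0235
log10(9.02) = 0.955207
S = (0.955207 + 0.6403) / 0.0235 = 1.595507 / 0.0235
S = 67.9

Shore A = 67.9


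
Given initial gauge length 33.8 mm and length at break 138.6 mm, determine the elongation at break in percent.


Elongation = (Lf - L0) / L0 * 100
= (138.6 - 33.8) / 33.8 * 100
= 104.8 / 33.8 * 100
= 310.1%

310.1%


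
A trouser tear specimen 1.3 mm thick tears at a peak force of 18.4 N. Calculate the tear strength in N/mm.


Tear strength = force / thickness
= 18.4 / 1.3
= 14.15 N/mm

14.15 N/mm


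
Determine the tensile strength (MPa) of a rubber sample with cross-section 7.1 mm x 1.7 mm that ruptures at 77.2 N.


Area = width * thickness = 7.1 * 1.7 = 12.07 mm^2
TS = force / area = 77.2 / 12.07 = 6.4 MPa

6.4 MPa


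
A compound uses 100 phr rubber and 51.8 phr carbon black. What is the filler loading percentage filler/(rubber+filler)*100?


Filler % = filler / (rubber + filler) * 100
= 51.8 / (100 + 51.8) * 100
= 51.8 / 151.8 * 100
= 34.12%

34.12%


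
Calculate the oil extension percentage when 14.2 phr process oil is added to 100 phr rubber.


Oil % = oil / (100 + oil) * 100
= 14.2 / (100 + 14.2) * 100
= 14.2 / 114.2 * 100
= 12.43%

12.43%


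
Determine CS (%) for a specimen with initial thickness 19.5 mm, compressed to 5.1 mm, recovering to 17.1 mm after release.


CS = (t0 - recovered) / (t0 - ts) * 100
= (19.5 - 17.1) / (19.5 - 5.1) * 100
= 2.4 / 14.4 * 100
= 16.7%

16.7%


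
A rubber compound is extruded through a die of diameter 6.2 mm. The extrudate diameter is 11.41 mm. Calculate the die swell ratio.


Die swell ratio = D_extrudate / D_die
= 11.41 / 6.2
= 1.84

Die swell = 1.84


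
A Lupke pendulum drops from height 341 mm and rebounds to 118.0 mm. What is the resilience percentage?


Resilience = h_rebound / h_drop * 100
= 118.0 / 341 * 100
= 34.6%

34.6%


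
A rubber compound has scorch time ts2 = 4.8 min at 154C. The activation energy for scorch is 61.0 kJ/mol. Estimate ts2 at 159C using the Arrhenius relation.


Convert temperatures: T1 = 154 + 273.15 = 427.15 K, T2 = 159 + 273.15 = 432.15 K
ts2_new = 4.8 * exp(61000 / 8.314 * (1/432.15 - 1/427.15))
1/T2 - 1/T1 = -2.7087e-05
ts2_new = 3.93 min

3.93 min


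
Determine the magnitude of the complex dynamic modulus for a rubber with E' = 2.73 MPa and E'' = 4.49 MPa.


|E*| = sqrt(E'^2 + E''^2)
= sqrt(2.73^2 + 4.49^2)
= sqrt(7.4529 + 20.1601)
= 5.255 MPa

5.255 MPa


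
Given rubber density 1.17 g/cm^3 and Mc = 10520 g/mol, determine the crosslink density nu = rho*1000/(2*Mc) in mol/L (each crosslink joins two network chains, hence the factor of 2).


nu = rho * 1000 / (2 * Mc)
nu = 1.17 * 1000 / (2 * 10520)
nu = 1170.0 / 21040
nu = 0.0556 mol/L

0.0556 mol/L


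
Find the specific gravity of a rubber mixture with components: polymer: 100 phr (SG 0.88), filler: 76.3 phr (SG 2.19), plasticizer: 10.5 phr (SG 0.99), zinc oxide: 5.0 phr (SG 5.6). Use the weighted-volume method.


Sum of weights = 191.8
Volume contributions:
  polymer: 100/0.88 = 113.6364
  filler: 76.3/2.19 = 34.8402
  plasticizer: 10.5/0.99 = 10.6061
  zinc oxide: 5.0/5.6 = 0.8929
Sum of volumes = 159.9755
SG = 191.8 / 159.9755 = 1.199

SG = 1.199


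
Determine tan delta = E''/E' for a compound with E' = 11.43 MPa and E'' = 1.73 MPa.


tan delta = E'' / E'
= 1.73 / 11.43
= 0.1514

tan delta = 0.1514


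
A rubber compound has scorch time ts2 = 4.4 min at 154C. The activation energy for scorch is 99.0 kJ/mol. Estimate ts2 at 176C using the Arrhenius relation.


Convert temperatures: T1 = 154 + 273.15 = 427.15 K, T2 = 176 + 273.15 = 449.15 K
ts2_new = 4.4 * exp(99000 / 8.314 * (1/449.15 - 1/427.15))
1/T2 - 1/T1 = -1.1467e-04
ts2_new = 1.12 min

1.12 min


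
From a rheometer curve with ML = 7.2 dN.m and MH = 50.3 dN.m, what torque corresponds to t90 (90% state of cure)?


M90 = ML + 0.9 * (MH - ML)
M90 = 7.2 + 0.9 * (50.3 - 7.2)
M90 = 7.2 + 0.9 * 43.1
M90 = 45.99 dN.m

45.99 dN.m


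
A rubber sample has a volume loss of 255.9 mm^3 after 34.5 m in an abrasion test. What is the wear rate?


Rate = volume_loss / distance
= 255.9 / 34.5
= 7.417 mm^3/m

7.417 mm^3/m


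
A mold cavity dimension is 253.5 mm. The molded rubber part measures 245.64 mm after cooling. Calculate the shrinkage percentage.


Shrinkage = (mold - part) / mold * 100
= (253.5 - 245.64) / 253.5 * 100
= 7.86 / 253.5 * 100
= 3.1%

3.1%


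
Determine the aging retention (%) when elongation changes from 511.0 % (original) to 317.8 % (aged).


Retention = aged / original * 100
= 317.8 / 511.0 * 100
= 62.2%

62.2%


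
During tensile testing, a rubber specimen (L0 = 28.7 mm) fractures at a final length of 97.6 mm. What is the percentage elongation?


Elongation = (Lf - L0) / L0 * 100
= (97.6 - 28.7) / 28.7 * 100
= 68.9 / 28.7 * 100
= 240.1%

240.1%


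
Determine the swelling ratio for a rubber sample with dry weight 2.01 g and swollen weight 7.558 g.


Q = W_swollen / W_dry
Q = 7.558 / 2.01
Q = 3.76

Q = 3.76


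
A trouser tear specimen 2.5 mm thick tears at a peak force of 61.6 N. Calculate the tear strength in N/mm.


Tear strength = force / thickness
= 61.6 / 2.5
= 24.64 N/mm

24.64 N/mm


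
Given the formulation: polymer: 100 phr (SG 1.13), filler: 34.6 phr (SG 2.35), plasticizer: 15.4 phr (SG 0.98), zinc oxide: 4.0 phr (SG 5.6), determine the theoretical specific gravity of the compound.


Sum of weights = 154.0
Volume contributions:
  polymer: 100/1.13 = 88.4956
  filler: 34.6/2.35 = 14.7234
  plasticizer: 15.4/0.98 = 15.7143
  zinc oxide: 4.0/5.6 = 0.7143
Sum of volumes = 119.6476
SG = 154.0 / 119.6476 = 1.287

SG = 1.287


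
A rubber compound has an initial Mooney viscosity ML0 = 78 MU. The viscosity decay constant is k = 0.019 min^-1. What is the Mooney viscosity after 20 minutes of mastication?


ML = ML0 * exp(-k * t)
ML = 78 * exp(-0.019 * 20)
ML = 78 * 0.6839
ML = 53.34 MU

53.34 MU


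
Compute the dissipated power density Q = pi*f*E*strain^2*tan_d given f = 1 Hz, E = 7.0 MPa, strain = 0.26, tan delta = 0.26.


Q = pi * f * E * strain^2 * tan_d
= pi * 1 * 7.0 * 0.26^2 * 0.26
= pi * 1 * 7.0 * 0.0676 * 0.26
= 0.3865

Q = 0.3865


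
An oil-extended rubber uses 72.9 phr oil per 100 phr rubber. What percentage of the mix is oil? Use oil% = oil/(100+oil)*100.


Oil % = oil / (100 + oil) * 100
= 72.9 / (100 + 72.9) * 100
= 72.9 / 172.9 * 100
= 42.16%

42.16%


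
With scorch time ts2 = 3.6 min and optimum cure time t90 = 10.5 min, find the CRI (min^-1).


CRI = 100 / (t90 - ts2)
= 100 / (10.5 - 3.6)
= 100 / 6.9
= 14.49 min^-1

14.49 min^-1


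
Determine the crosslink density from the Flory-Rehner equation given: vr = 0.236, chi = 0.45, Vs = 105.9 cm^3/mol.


ln(1 - vr) = ln(1 - 0.236) = -0.2692
Numerator = -((-0.2692) + 0.236 + 0.45 * 0.236^2) = 0.0081
Denominator = 105.9 * (0.236^(1/3) - 0.236/2) = 52.9473
nu = 0.0081 / 52.9473 = 1.5344e-04 mol/cm^3

1.5344e-04 mol/cm^3


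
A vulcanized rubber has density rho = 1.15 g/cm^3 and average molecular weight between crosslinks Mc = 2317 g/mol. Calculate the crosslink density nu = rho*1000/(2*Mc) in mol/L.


nu = rho * 1000 / (2 * Mc)
nu = 1.15 * 1000 / (2 * 2317)
nu = 1150.0 / 4634
nu = 0.2482 mol/L

0.2482 mol/L


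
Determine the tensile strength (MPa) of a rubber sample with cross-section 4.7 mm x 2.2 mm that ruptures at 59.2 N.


Area = width * thickness = 4.7 * 2.2 = 10.34 mm^2
TS = force / area = 59.2 / 10.34 = 5.73 MPa

5.73 MPa


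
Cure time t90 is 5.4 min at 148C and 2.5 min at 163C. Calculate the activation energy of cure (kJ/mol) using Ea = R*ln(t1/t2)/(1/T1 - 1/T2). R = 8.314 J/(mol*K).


T1 = 421.15 K, T2 = 436.15 K
1/T1 - 1/T2 = 8.1662e-05
ln(t1/t2) = ln(5.4/2.5) = 0.7701
Ea = 8.314 * 0.7701 / 8.1662e-05 = 78404.8996 J/mol
Ea = 78.4 kJ/mol

78.4 kJ/mol


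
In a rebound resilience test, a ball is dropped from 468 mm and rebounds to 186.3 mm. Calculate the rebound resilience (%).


Resilience = h_rebound / h_drop * 100
= 186.3 / 468 * 100
= 39.8%

39.8%


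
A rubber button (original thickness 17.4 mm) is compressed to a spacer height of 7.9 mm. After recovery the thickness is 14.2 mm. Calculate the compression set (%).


CS = (t0 - recovered) / (t0 - ts) * 100
= (17.4 - 14.2) / (17.4 - 7.9) * 100
= 3.2 / 9.5 * 100
= 33.7%

33.7%


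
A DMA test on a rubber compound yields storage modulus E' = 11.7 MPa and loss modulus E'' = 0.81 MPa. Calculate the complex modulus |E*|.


|E*| = sqrt(E'^2 + E''^2)
= sqrt(11.7^2 + 0.81^2)
= sqrt(136.8900 + 0.6561)
= 11.728 MPa

11.728 MPa


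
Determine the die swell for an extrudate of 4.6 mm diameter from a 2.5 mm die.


Die swell ratio = D_extrudate / D_die
= 4.6 / 2.5
= 1.84

Die swell = 1.84


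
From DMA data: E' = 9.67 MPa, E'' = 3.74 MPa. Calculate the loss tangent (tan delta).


tan delta = E'' / E'
= 3.74 / 9.67
= 0.3868

tan delta = 0.3868


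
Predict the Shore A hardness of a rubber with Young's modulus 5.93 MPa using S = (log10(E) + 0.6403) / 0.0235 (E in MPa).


log10(E) = 0.0235*S - 0.6403  =>  S = (log10(E) + 0.6403) / 0.0235
log10(5.93) = 0.773055
S = (0.773055 + 0.6403) / 0.0235 = 1.413355 / 0.0235
S = 60.1

Shore A = 60.1


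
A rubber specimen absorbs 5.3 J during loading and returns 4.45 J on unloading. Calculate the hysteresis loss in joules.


Hysteresis loss = loading - unloading
= 5.3 - 4.45
= 0.85 J

0.85 J


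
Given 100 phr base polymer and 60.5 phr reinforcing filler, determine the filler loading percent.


Filler % = filler / (rubber + filler) * 100
= 60.5 / (100 + 60.5) * 100
= 60.5 / 160.5 * 100
= 37.69%

37.69%


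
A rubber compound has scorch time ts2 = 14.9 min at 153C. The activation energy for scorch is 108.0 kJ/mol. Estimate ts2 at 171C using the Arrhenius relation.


Convert temperatures: T1 = 153 + 273.15 = 426.15 K, T2 = 171 + 273.15 = 444.15 K
ts2_new = 14.9 * exp(108000 / 8.314 * (1/444.15 - 1/426.15))
1/T2 - 1/T1 = -9.5100e-05
ts2_new = 4.33 min

4.33 min


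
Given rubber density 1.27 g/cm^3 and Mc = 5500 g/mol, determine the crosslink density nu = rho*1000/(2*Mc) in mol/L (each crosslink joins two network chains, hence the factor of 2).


nu = rho * 1000 / (2 * Mc)
nu = 1.27 * 1000 / (2 * 5500)
nu = 1270.0 / 11000
nu = 0.1155 mol/L

0.1155 mol/L


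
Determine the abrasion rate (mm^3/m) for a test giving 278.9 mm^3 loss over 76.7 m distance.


Rate = volume_loss / distance
= 278.9 / 76.7
= 3.636 mm^3/m

3.636 mm^3/m


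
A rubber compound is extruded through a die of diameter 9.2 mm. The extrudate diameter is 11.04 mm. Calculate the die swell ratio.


Die swell ratio = D_extrudate / D_die
= 11.04 / 9.2
= 1.2

Die swell = 1.2


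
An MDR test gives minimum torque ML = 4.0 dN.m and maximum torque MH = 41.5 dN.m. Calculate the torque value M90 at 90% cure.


M90 = ML + 0.9 * (MH - ML)
M90 = 4.0 + 0.9 * (41.5 - 4.0)
M90 = 4.0 + 0.9 * 37.5
M90 = 37.75 dN.m

37.75 dN.m


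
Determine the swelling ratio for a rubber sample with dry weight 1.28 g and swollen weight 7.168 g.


Q = W_swollen / W_dry
Q = 7.168 / 1.28
Q = 5.6

Q = 5.6


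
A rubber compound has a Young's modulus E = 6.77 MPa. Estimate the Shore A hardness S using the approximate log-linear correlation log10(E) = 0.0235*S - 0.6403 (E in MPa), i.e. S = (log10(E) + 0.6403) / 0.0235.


log10(E) = 0.0235*S - 0.6403  =>  S = (log10(E) + 0.6403) / 0.0235
log10(6.77) = 0.830589
S = (0.830589 + 0.6403) / 0.0235 = 1.470889 / 0.0235
S = 62.6

Shore A = 62.6


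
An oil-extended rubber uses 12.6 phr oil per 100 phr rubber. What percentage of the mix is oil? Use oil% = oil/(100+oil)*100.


Oil % = oil / (100 + oil) * 100
= 12.6 / (100 + 12.6) * 100
= 12.6 / 112.6 * 100
= 11.19%

11.19%


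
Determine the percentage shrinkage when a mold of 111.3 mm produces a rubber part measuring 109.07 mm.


Shrinkage = (mold - part) / mold * 100
= (111.3 - 109.07) / 111.3 * 100
= 2.23 / 111.3 * 100
= 2.0%

2.0%


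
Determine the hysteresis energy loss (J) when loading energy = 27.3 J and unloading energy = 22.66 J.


Hysteresis loss = loading - unloading
= 27.3 - 22.66
= 4.64 J

4.64 J


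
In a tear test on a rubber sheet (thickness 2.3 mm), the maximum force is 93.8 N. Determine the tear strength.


Tear strength = force / thickness
= 93.8 / 2.3
= 40.78 N/mm

40.78 N/mm


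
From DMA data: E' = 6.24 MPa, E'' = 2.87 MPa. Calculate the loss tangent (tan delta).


tan delta = E'' / E'
= 2.87 / 6.24
= 0.4599

tan delta = 0.4599


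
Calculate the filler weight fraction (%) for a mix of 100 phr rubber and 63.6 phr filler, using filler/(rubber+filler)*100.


Filler % = filler / (rubber + filler) * 100
= 63.6 / (100 + 63.6) * 100
= 63.6 / 163.6 * 100
= 38.88%

38.88%


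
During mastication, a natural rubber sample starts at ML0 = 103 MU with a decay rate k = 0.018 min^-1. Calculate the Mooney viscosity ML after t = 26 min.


ML = ML0 * exp(-k * t)
ML = 103 * exp(-0.018 * 26)
ML = 103 * 0.6263
ML = 64.5 MU

64.5 MU


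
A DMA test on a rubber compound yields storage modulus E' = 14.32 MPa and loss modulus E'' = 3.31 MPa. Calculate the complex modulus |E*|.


|E*| = sqrt(E'^2 + E''^2)
= sqrt(14.32^2 + 3.31^2)
= sqrt(205.0624 + 10.9561)
= 14.698 MPa

14.698 MPa


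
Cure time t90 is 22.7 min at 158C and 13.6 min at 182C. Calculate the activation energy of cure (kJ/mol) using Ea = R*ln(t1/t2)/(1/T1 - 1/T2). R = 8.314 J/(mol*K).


T1 = 431.15 K, T2 = 455.15 K
1/T1 - 1/T2 = 1.2230e-04
ln(t1/t2) = ln(22.7/13.6) = 0.5123
Ea = 8.314 * 0.5123 / 1.2230e-04 = 34825.8676 J/mol
Ea = 34.83 kJ/mol

34.83 kJ/mol


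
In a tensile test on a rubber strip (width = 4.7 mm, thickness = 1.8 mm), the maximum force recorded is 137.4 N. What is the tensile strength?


Area = width * thickness = 4.7 * 1.8 = 8.46 mm^2
TS = force / area = 137.4 / 8.46 = 16.24 MPa

16.24 MPa


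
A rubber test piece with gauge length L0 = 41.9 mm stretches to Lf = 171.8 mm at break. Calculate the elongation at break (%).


Elongation = (Lf - L0) / L0 * 100
= (171.8 - 41.9) / 41.9 * 100
= 129.9 / 41.9 * 100
= 310.0%

310.0%


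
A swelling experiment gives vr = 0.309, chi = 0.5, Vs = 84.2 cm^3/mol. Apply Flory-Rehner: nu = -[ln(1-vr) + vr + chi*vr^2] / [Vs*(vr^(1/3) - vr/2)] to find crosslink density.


ln(1 - vr) = ln(1 - 0.309) = -0.3696
Numerator = -((-0.3696) + 0.309 + 0.5 * 0.309^2) = 0.0129
Denominator = 84.2 * (0.309^(1/3) - 0.309/2) = 43.9155
nu = 0.0129 / 43.9155 = 2.9318e-04 mol/cm^3

2.9318e-04 mol/cm^3


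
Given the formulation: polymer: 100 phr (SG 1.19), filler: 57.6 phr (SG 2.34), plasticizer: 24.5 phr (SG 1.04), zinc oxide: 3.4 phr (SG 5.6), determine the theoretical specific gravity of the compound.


Sum of weights = 185.5
Volume contributions:
  polymer: 100/1.19 = 84.0336
  filler: 57.6/2.34 = 24.6154
  plasticizer: 24.5/1.04 = 23.5577
  zinc oxide: 3.4/5.6 = 0.6071
Sum of volumes = 132.8138
SG = 185.5 / 132.8138 = 1.397

SG = 1.397


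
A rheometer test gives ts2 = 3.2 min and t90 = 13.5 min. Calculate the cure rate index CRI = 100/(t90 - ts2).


CRI = 100 / (t90 - ts2)
= 100 / (13.5 - 3.2)
= 100 / 10.3
= 9.71 min^-1

9.71 min^-1


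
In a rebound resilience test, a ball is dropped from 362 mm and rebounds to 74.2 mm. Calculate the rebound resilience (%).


Resilience = h_rebound / h_drop * 100
= 74.2 / 362 * 100
= 20.5%

20.5%


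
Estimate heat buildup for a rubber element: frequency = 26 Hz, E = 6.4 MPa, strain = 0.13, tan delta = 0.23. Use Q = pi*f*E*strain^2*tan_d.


Q = pi * f * E * strain^2 * tan_d
= pi * 26 * 6.4 * 0.13^2 * 0.23
= pi * 26 * 6.4 * 0.0169 * 0.23
= 2.0320

Q = 2.0320


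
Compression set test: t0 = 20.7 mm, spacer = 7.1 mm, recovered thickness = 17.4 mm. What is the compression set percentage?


CS = (t0 - recovered) / (t0 - ts) * 100
= (20.7 - 17.4) / (20.7 - 7.1) * 100
= 3.3 / 13.6 * 100
= 24.3%

24.3%


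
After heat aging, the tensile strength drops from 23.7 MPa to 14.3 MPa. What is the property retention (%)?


Retention = aged / original * 100
= 14.3 / 23.7 * 100
= 60.3%

60.3%


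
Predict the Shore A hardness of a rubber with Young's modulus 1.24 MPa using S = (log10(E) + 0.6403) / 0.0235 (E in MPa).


log10(E) = 0.0235*S - 0.6403  =>  S = (log10(E) + 0.6403) / 0.0235
log10(1.24) = 0.093422
S = (0.093422 + 0.6403) / 0.0235 = 0.733722 / 0.0235
S = 31.2

Shore A = 31.2


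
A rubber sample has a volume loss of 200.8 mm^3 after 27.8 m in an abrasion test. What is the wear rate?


Rate = volume_loss / distance
= 200.8 / 27.8
= 7.223 mm^3/m

7.223 mm^3/m


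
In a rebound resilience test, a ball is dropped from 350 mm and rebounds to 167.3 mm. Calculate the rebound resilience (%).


Resilience = h_rebound / h_drop * 100
= 167.3 / 350 * 100
= 47.8%

47.8%


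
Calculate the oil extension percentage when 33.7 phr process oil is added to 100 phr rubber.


Oil % = oil / (100 + oil) * 100
= 33.7 / (100 + 33.7) * 100
= 33.7 / 133.7 * 100
= 25.21%

25.21%


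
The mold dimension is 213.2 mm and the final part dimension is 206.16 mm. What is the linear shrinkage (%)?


Shrinkage = (mold - part) / mold * 100
= (213.2 - 206.16) / 213.2 * 100
= 7.04 / 213.2 * 100
= 3.3%

3.3%


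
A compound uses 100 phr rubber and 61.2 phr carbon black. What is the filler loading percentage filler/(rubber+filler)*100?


Filler % = filler / (rubber + filler) * 100
= 61.2 / (100 + 61.2) * 100
= 61.2 / 161.2 * 100
= 37.97%

37.97%


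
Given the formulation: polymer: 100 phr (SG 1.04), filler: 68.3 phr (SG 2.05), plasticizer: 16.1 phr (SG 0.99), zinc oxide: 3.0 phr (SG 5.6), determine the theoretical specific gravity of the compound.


Sum of weights = 187.4
Volume contributions:
  polymer: 100/1.04 = 96.1538
  filler: 68.3/2.05 = 33.3171
  plasticizer: 16.1/0.99 = 16.2626
  zinc oxide: 3.0/5.6 = 0.5357
Sum of volumes = 146.2693
SG = 187.4 / 146.2693 = 1.281

SG = 1.281


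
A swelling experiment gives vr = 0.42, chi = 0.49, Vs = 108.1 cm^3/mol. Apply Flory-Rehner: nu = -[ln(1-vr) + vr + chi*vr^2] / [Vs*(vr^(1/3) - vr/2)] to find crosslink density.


ln(1 - vr) = ln(1 - 0.42) = -0.5447
Numerator = -((-0.5447) + 0.42 + 0.49 * 0.42^2) = 0.0383
Denominator = 108.1 * (0.42^(1/3) - 0.42/2) = 58.2537
nu = 0.0383 / 58.2537 = 6.5732e-04 mol/cm^3

6.5732e-04 mol/cm^3


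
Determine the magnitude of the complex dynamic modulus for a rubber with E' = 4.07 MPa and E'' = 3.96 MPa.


|E*| = sqrt(E'^2 + E''^2)
= sqrt(4.07^2 + 3.96^2)
= sqrt(16.5649 + 15.6816)
= 5.679 MPa

5.679 MPa


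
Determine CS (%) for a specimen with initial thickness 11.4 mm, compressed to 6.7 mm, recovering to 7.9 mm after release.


CS = (t0 - recovered) / (t0 - ts) * 100
= (11.4 - 7.9) / (11.4 - 6.7) * 100
= 3.5 / 4.7 * 100
= 74.5%

74.5%


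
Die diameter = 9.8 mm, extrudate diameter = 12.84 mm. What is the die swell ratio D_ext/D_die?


Die swell ratio = D_extrudate / D_die
= 12.84 / 9.8
= 1.31

Die swell = 1.31


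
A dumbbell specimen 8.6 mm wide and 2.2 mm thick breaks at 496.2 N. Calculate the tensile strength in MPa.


Area = width * thickness = 8.6 * 2.2 = 18.92 mm^2
TS = force / area = 496.2 / 18.92 = 26.23 MPa

26.23 MPa


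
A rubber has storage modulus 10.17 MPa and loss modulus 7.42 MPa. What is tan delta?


tan delta = E'' / E'
= 7.42 / 10.17
= 0.7296

tan delta = 0.7296


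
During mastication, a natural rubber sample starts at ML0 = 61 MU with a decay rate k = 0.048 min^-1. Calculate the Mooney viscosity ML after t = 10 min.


ML = ML0 * exp(-k * t)
ML = 61 * exp(-0.048 * 10)
ML = 61 * 0.6188
ML = 37.75 MU

37.75 MU


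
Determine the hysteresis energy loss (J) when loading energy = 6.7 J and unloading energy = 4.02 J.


Hysteresis loss = loading - unloading
= 6.7 - 4.02
= 2.68 J

2.68 J


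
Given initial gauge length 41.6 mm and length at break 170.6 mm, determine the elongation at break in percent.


Elongation = (Lf - L0) / L0 * 100
= (170.6 - 41.6) / 41.6 * 100
= 129.0 / 41.6 * 100
= 310.1%

310.1%


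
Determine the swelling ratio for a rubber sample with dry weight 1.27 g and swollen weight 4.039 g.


Q = W_swollen / W_dry
Q = 4.039 / 1.27
Q = 3.18

Q = 3.18


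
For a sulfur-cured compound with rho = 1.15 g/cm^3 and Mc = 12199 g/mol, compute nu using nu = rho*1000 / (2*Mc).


nu = rho * 1000 / (2 * Mc)
nu = 1.15 * 1000 / (2 * 12199)
nu = 1150.0 / 24398
nu = 0.0471 mol/L

0.0471 mol/L


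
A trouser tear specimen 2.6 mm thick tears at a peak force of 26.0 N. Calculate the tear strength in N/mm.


Tear strength = force / thickness
= 26.0 / 2.6
= 10.0 N/mm

10.0 N/mm


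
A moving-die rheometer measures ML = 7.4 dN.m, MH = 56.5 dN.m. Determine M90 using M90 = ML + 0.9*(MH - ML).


M90 = ML + 0.9 * (MH - ML)
M90 = 7.4 + 0.9 * (56.5 - 7.4)
M90 = 7.4 + 0.9 * 49.1
M90 = 51.59 dN.m

51.59 dN.m


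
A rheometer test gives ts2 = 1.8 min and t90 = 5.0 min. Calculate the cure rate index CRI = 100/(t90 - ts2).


CRI = 100 / (t90 - ts2)
= 100 / (5.0 - 1.8)
= 100 / 3.2
= 31.25 min^-1

31.25 min^-1


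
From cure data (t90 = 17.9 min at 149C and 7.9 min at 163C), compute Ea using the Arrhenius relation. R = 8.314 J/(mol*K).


T1 = 422.15 K, T2 = 436.15 K
1/T1 - 1/T2 = 7.6037e-05
ln(t1/t2) = ln(17.9/7.9) = 0.8179
Ea = 8.314 * 0.8179 / 7.6037e-05 = 89434.4860 J/mol
Ea = 89.43 kJ/mol

89.43 kJ/mol


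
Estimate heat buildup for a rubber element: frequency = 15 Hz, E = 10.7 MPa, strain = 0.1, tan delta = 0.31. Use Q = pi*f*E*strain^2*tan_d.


Q = pi * f * E * strain^2 * tan_d
= pi * 15 * 10.7 * 0.1^2 * 0.31
= pi * 15 * 10.7 * 0.0100 * 0.31
= 1.5631

Q = 1.5631


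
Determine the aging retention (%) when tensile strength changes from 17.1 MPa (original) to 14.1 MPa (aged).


Retention = aged / original * 100
= 14.1 / 17.1 * 100
= 82.5%

82.5%


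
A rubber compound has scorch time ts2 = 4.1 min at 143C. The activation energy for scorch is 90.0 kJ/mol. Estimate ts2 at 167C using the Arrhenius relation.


Convert temperatures: T1 = 143 + 273.15 = 416.15 K, T2 = 167 + 273.15 = 440.15 K
ts2_new = 4.1 * exp(90000 / 8.314 * (1/440.15 - 1/416.15))
1/T2 - 1/T1 = -1.3103e-04
ts2_new = 0.99 min

0.99 min


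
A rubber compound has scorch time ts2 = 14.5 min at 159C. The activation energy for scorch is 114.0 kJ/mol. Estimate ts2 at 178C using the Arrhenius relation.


Convert temperatures: T1 = 159 + 273.15 = 432.15 K, T2 = 178 + 273.15 = 451.15 K
ts2_new = 14.5 * exp(114000 / 8.314 * (1/451.15 - 1/432.15))
1/T2 - 1/T1 = -9.7454e-05
ts2_new = 3.81 min

3.81 min


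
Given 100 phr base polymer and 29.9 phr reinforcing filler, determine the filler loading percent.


Filler % = filler / (rubber + filler) * 100
= 29.9 / (100 + 29.9) * 100
= 29.9 / 129.9 * 100
= 23.02%

23.02%


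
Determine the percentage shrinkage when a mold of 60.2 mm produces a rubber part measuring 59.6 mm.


Shrinkage = (mold - part) / mold * 100
= (60.2 - 59.6) / 60.2 * 100
= 0.6 / 60.2 * 100
= 1.0%

1.0%


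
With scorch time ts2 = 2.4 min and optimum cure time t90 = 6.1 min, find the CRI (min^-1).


CRI = 100 / (t90 - ts2)
= 100 / (6.1 - 2.4)
= 100 / 3.7
= 27.03 min^-1

27.03 min^-1


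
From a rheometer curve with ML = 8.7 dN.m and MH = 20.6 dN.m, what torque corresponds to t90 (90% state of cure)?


M90 = ML + 0.9 * (MH - ML)
M90 = 8.7 + 0.9 * (20.6 - 8.7)
M90 = 8.7 + 0.9 * 11.9
M90 = 19.41 dN.m

19.41 dN.m


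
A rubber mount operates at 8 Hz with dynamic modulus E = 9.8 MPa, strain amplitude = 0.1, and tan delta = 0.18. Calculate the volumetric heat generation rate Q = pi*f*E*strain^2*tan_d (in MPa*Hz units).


Q = pi * f * E * strain^2 * tan_d
= pi * 8 * 9.8 * 0.1^2 * 0.18
= pi * 8 * 9.8 * 0.0100 * 0.18
= 0.4433

Q = 0.4433


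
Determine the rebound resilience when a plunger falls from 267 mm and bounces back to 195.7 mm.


Resilience = h_rebound / h_drop * 100
= 195.7 / 267 * 100
= 73.3%

73.3%


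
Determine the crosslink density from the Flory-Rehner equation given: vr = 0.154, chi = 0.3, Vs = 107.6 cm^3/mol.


ln(1 - vr) = ln(1 - 0.154) = -0.1672
Numerator = -((-0.1672) + 0.154 + 0.3 * 0.154^2) = 0.0061
Denominator = 107.6 * (0.154^(1/3) - 0.154/2) = 49.3896
nu = 0.0061 / 49.3896 = 1.2394e-04 mol/cm^3

1.2394e-04 mol/cm^3
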